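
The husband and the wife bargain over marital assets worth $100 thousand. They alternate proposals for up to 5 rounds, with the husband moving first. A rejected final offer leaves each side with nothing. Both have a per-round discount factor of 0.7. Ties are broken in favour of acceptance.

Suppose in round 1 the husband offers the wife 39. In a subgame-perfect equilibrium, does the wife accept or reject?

Work out the wife's continuation value if the offer is rejected.
Round 5 (the husband proposes): rejection yields 0 for the wife; the husband offers 0 and keeps 100.
Round 4 (the wife proposes): the husband can get 100 next round, worth 0.7 × 100 = 70 now, so the wife offers 70, keeping 30.
Round 3 (the husband proposes): the wife can get 30 next round, worth 0.7 × 30 = 21 now, so the husband offers 21, keeping 79.
Round 2 (the wife proposes): the husband can get 79 next round, worth 0.7 × 79 = 55.3 now, so the wife offers 55.3, keeping 44.7.
So by rejecting in round 1, the wife gets 44.7 next round, worth 0.7 × 44.7 = 31.29 now.
Offer 39 ≥ 31.29, so the wife accepts.

Accept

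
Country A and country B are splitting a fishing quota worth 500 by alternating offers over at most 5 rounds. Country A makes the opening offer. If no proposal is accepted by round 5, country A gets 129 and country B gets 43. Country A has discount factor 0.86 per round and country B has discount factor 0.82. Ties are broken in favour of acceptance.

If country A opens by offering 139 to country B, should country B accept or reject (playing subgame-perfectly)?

Accept

Work out country B's continuation value if the offer is rejected.
Round 5 (country A proposes): country B gets 43 if talks fail, so country A offers 43 and keeps 457.
Round 4 (country B proposes): country A can get 457 next round, worth 0.86 × 457 = 393.02 now; country B offers that and keeps 106.98.
Round 3 (country A proposes): country B can get 106.98 next round, worth 0.82 × 106.98 = 87.7236 now, so country A offers 87.7236, keeping 412.2764.
Round 2 (country B proposes): country A can get 412.2764 next round, worth 0.86 × 412.2764 = 354.557704 now, so country B offers 354.557704, keeping 145.442296.
So by rejecting in round 1, country B gets 145.442296 next round, worth 0.82 × 145.442296 = 119.26268272 now.
Offer 139 ≥ 119.26268272, so country B accepts.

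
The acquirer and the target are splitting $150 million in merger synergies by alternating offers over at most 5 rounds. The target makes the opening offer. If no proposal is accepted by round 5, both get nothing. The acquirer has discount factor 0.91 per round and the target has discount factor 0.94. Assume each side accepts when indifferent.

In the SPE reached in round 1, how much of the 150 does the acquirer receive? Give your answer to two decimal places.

15.20

Round 5 (the target proposes): rejection yields 0 for the acquirer; the target offers 0 and keeps 150.
Round 4 (the acquirer proposes): the target can get 150 next round, worth 0.94 × 150 = 141 now. The acquirer offers 141 and keeps 150 − 141 = 9.
Round 3 (the target proposes): the acquirer can get 9 next round, worth 0.91 × 9 = 8.19 now, so the target offers 8.19, keeping 141.81.
Round 2 (the acquirer proposes): the target can get 141.81 next round, worth 0.94 × 141.81 = 133.3014 now. The acquirer offers 133.3014 and keeps 150 − 133.3014 = 16.6986.
Round 1 (the target proposes): the acquirer can get 16.6986 next round, worth 0.91 × 16.6986 = 15.195726 now, so the target offers 15.195726, keeping 134.804274.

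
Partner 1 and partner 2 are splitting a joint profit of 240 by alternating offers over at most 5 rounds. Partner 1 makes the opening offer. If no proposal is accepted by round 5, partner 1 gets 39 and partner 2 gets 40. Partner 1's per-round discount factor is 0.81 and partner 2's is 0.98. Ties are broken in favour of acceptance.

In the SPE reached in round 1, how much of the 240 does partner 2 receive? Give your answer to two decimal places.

105.37

By backward induction:
Round 5 (partner 1 proposes): partner 2 gets 40 if talks fail, so partner 1 offers 40 and keeps 200.
Round 4 (partner 2 proposes): partner 1 can get 200 next round, worth 0.81 × 200 = 162 now, so partner 2 offers 162, keeping 78.
Round 3 (partner 1 proposes): partner 2 can get 78 next round, worth 0.98 × 78 = 76.44 now, so partner 1 offers 76.44, keeping 163.56.
Round 2 (partner 2 proposes): partner 1 can get 163.56 next round, worth 0.81 × 163.56 = 132.4836 now. Partner 2 offers 132.4836 and keeps 240 − 132.4836 = 107.5164.
Round 1 (partner 1 proposes): partner 2 can get 107.5164 next round, worth 0.98 × 107.5164 = 105.366072 now. Partner 1 offers 105.366072 and keeps 240 − 105.366072 = 134.633928.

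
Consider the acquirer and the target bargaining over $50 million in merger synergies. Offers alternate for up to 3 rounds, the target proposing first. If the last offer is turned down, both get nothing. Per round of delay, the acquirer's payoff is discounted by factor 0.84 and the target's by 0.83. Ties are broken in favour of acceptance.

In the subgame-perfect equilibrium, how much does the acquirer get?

Round 3 (the target proposes): the acquirer will accept anything ≥ 0, so the target offers 0 and keeps 50.
Round 2 (the acquirer proposes): the target can get 50 next round, worth 0.83 × 50 = 41.5 now; the acquirer offers that and keeps 8.5.
Round 1 (the target proposes): the acquirer can get 8.5 next round, worth 0.84 × 8.5 = 7.14 now, so the target offers 7.14, keeping 42.86.

7.14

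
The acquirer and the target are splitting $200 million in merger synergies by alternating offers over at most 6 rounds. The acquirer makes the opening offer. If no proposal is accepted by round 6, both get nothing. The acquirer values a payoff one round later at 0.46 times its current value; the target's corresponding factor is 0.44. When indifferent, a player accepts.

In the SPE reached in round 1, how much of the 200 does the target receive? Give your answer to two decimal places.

60.74

Round 6 (the target proposes): the acquirer will accept anything ≥ 0, so the target offers 0 and keeps 200.
Round 5 (the acquirer proposes): the target can get 200 next round, worth 0.44 × 200 = 88 now, so the acquirer offers 88, keeping 112.
Round 4 (the target proposes): the acquirer can get 112 next round, worth 0.46 × 112 = 51.52 now; the target offers that and keeps 148.48.
Round 3 (the acquirer proposes): the target can get 148.48 next round, worth 0.44 × 148.48 = 65.3312 now. The acquirer offers 65.3312 and keeps 200 − 65.3312 = 134.6688.
Round 2 (the target proposes): the acquirer can get 134.6688 next round, worth 0.46 × 134.6688 = 61.947648 now. The target offers 61.947648 and keeps 200 − 61.947648 = 138.052352.
Round 1 (the acquirer proposes): the target can get 138.052352 next round, worth 0.44 × 138.052352 = 60.74303488 now; the acquirer offers that and keeps 139.25696512.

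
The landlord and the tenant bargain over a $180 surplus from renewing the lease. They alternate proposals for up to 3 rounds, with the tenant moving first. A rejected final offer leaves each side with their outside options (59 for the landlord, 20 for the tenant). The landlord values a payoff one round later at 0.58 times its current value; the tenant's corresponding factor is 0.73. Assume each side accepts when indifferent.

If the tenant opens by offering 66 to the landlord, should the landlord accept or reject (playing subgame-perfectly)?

Accept

Round 3 (the tenant proposes): the landlord gets 59 if talks fail, so the tenant offers 59 and keeps 121.
Round 2 (the landlord proposes): the tenant can get 121 next round, worth 0.73 × 121 = 88.33 now; the landlord offers that and keeps 91.67.
So by rejecting in round 1, the landlord gets 91.67 next round, worth 0.58 × 91.67 = 53.1686 now.
Offer 66 ≥ 53.1686, so the landlord accepts.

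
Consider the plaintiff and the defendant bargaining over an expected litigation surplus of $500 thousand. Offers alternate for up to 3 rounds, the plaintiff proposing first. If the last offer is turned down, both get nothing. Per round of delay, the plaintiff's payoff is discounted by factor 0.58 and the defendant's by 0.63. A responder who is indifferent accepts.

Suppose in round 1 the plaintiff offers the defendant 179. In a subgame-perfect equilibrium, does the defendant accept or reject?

Accept

Work out the defendant's continuation value if the offer is rejected.
Round 3 (the plaintiff proposes): rejection yields 0 for the defendant; the plaintiff offers 0 and keeps 500.
Round 2 (the defendant proposes): the plaintiff can get 500 next round, worth 0.58 × 500 = 290 now. The defendant offers 290 and keeps 500 − 290 = 210.
So by rejecting in round 1, the defendant gets 210 next round, worth 0.63 × 210 = 132.3 now.
Offer 179 ≥ 132.3, so the defendant accepts.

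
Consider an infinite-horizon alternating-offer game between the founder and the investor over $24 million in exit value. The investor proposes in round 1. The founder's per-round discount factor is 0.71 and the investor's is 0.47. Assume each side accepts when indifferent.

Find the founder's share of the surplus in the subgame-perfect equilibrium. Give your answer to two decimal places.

When the investor proposes, the founder accepts any offer worth at least 0.71 times what the founder would get by proposing next round; and vice versa.
This gives x = 24 − 0.71y and y = 24 − 0.47x, where x and y are each side's share when it proposes.
Hence (1 − 0.71·0.47)x = 24(1 − 0.71), i.e. 0.6663·x = 6.96.
x ≈ 10.4457; the founder's share is 24 − x ≈ 13.5543.

13.55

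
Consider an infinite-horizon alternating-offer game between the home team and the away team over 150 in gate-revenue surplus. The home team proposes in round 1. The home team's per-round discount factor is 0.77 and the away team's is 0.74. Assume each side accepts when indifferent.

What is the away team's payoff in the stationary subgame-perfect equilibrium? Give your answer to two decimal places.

59.34

When the home team proposes, the away team accepts any offer worth at least 0.74 times what the away team would get by proposing next round; and vice versa.
This gives x = 150 − 0.74y and y = 150 − 0.77x, where x and y are each side's share when it proposes.
Hence (1 − 0.74·0.77)x = 150(1 − 0.74), i.e. 0.4302·x = 39.
x ≈ 90.6555; the away team's share is 150 − x ≈ 59.3445.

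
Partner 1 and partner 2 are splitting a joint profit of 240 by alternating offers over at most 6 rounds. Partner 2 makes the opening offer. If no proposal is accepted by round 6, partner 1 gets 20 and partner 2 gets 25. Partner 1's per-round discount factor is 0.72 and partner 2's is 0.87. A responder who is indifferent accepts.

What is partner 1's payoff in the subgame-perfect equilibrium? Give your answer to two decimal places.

97.28

Round 6 (partner 1 proposes): partner 2 gets 25 if talks fail, so partner 1 offers 25 and keeps 215.
Round 5 (partner 2 proposes): partner 1 can get 215 next round, worth 0.72 × 215 = 154.8 now. Partner 2 offers 154.8 and keeps 240 − 154.8 = 85.2.
Round 4 (partner 1 proposes): partner 2 can get 85.2 next round, worth 0.87 × 85.2 = 74.124 now. Partner 1 offers 74.124 and keeps 240 − 74.124 = 165.876.
Round 3 (partner 2 proposes): partner 1 can get 165.876 next round, worth 0.72 × 165.876 = 119.43072 now; partner 2 offers that and keeps 120.56928.
Round 2 (partner 1 proposes): partner 2 can get 120.56928 next round, worth 0.87 × 120.56928 = 104.8952736 now. Partner 1 offers 104.8952736 and keeps 240 − 104.8952736 = 135.1047264.
Round 1 (partner 2 proposes): partner 1 can get 135.1047264 next round, worth 0.72 × 135.1047264 = 97.275403008 now; partner 2 offers that and keeps 142.724596992.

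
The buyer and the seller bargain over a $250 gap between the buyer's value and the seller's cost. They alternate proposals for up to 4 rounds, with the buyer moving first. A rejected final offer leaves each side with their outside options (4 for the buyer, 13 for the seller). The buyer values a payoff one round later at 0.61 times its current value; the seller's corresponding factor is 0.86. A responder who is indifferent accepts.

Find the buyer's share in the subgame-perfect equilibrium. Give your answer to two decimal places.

55.17

Round 4 (the seller proposes): the buyer gets 4 if talks fail, so the seller offers 4 and keeps 246.
Round 3 (the buyer proposes): the seller can get 246 next round, worth 0.86 × 246 = 211.56 now. The buyer offers 211.56 and keeps 250 − 211.56 = 38.44.
Round 2 (the seller proposes): the buyer can get 38.44 next round, worth 0.61 × 38.44 = 23.4484 now. The seller offers 23.4484 and keeps 250 − 23.4484 = 226.5516.
Round 1 (the buyer proposes): the seller can get 226.5516 next round, worth 0.86 × 226.5516 = 194.834376 now. The buyer offers 194.834376 and keeps 250 − 194.834376 = 55.165624.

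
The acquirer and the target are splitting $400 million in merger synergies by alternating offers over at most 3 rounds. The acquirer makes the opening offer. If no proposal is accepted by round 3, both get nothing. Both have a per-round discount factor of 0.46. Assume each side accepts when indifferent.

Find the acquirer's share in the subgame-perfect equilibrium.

300.64

Round 3 (the acquirer proposes): the target will accept anything ≥ 0, so the acquirer offers 0 and keeps 400.
Round 2 (the target proposes): the acquirer can get 400 next round, worth 0.46 × 400 = 184 now, so the target offers 184, keeping 216.
Round 1 (the acquirer proposes): the target can get 216 next round, worth 0.46 × 216 = 99.36 now, so the acquirer offers 99.36, keeping 300.64.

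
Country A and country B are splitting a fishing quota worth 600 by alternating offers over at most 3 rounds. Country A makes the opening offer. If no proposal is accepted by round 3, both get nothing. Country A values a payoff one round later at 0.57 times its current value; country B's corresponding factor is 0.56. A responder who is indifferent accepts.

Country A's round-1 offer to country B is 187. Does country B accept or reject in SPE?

Round 3 (country A proposes): country B will accept anything ≥ 0, so country A offers 0 and keeps 600.
Round 2 (country B proposes): country A can get 600 next round, worth 0.57 × 600 = 342 now. Country B offers 342 and keeps 600 − 342 = 258.
So by rejecting in round 1, country B gets 258 next round, worth 0.56 × 258 = 144.48 now.
Offer 187 ≥ 144.48, so country B accepts.

Accept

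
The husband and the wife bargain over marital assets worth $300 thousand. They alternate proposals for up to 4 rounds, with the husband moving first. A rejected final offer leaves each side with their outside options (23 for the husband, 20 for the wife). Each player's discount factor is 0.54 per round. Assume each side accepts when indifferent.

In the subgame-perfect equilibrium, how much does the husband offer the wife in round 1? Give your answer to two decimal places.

Solve by backward induction from round 4.
Round 4 (the wife proposes): the husband gets 23 if talks fail, so the wife offers 23 and keeps 277.
Round 3 (the husband proposes): the wife can get 277 next round, worth 0.54 × 277 = 149.58 now. The husband offers 149.58 and keeps 300 − 149.58 = 150.42.
Round 2 (the wife proposes): the husband can get 150.42 next round, worth 0.54 × 150.42 = 81.2268 now. The wife offers 81.2268 and keeps 300 − 81.2268 = 218.7732.
Round 1 (the husband proposes): the wife can get 218.7732 next round, worth 0.54 × 218.7732 = 118.137528 now, so the husband offers 118.137528, keeping 181.862472.

118.14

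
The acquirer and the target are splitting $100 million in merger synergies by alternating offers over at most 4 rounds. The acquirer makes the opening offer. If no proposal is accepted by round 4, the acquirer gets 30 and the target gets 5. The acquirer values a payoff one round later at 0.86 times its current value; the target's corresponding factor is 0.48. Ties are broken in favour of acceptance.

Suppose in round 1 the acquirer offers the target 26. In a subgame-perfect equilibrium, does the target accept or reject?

Accept

Work out the target's continuation value if the offer is rejected.
Round 4 (the target proposes): the acquirer gets 30 if talks fail, so the target offers 30 and keeps 70.
Round 3 (the acquirer proposes): the target can get 70 next round, worth 0.48 × 70 = 33.6 now; the acquirer offers that and keeps 66.4.
Round 2 (the target proposes): the acquirer can get 66.4 next round, worth 0.86 × 66.4 = 57.104 now; the target offers that and keeps 42.896.
So by rejecting in round 1, the target gets 42.896 next round, worth 0.48 × 42.896 = 20.59008 now.
Offer 26 ≥ 20.59008, so the target accepts.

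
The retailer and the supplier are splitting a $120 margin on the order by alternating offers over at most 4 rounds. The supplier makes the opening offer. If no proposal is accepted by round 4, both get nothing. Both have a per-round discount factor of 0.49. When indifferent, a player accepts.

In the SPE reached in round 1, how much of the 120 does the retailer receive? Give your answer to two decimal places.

44.11

Round 4 (the retailer proposes): the supplier will accept anything ≥ 0, so the retailer offers 0 and keeps 120.
Round 3 (the supplier proposes): the retailer can get 120 next round, worth 0.49 × 120 = 58.8 now. The supplier offers 58.8 and keeps 120 − 58.8 = 61.2.
Round 2 (the retailer proposes): the supplier can get 61.2 next round, worth 0.49 × 61.2 = 29.988 now; the retailer offers that and keeps 90.012.
Round 1 (the supplier proposes): the retailer can get 90.012 next round, worth 0.49 × 90.012 = 44.10588 now; the supplier offers that and keeps 75.89412.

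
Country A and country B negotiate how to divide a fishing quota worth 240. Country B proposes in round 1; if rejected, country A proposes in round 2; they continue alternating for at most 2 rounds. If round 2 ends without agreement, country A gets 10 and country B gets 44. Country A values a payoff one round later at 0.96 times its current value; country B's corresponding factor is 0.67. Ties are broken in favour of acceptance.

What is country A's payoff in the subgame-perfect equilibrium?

Round 2 (country A proposes): country B gets 44 if talks fail, so country A offers 44 and keeps 196.
Round 1 (country B proposes): country A can get 196 next round, worth 0.96 × 196 = 188.16 now. Country B offers 188.16 and keeps 240 − 188.16 = 51.84.

188.16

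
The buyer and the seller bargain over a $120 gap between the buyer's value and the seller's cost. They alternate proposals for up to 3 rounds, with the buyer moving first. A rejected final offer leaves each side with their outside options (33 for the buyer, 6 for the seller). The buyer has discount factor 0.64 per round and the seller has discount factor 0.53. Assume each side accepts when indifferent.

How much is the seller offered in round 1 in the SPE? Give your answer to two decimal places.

Round 3 (the buyer proposes): the seller gets 6 if talks fail, so the buyer offers 6 and keeps 114.
Round 2 (the seller proposes): the buyer can get 114 next round, worth 0.64 × 114 = 72.96 now, so the seller offers 72.96, keeping 47.04.
Round 1 (the buyer proposes): the seller can get 47.04 next round, worth 0.53 × 47.04 = 24.9312 now; the buyer offers that and keeps 95.0688.

24.93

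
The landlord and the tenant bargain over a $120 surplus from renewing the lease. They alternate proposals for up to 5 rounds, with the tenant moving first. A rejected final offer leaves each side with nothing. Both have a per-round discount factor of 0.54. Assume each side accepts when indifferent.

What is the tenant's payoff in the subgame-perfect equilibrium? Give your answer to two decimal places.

81.50

Round 5 (the tenant proposes): rejection yields 0 for the landlord; the tenant offers 0 and keeps 120.
Round 4 (the landlord proposes): the tenant can get 120 next round, worth 0.54 × 120 = 64.8 now; the landlord offers that and keeps 55.2.
Round 3 (the tenant proposes): the landlord can get 55.2 next round, worth 0.54 × 55.2 = 29.808 now; the tenant offers that and keeps 90.192.
Round 2 (the landlord proposes): the tenant can get 90.192 next round, worth 0.54 × 90.192 = 48.70368 now, so the landlord offers 48.70368, keeping 71.29632.
Round 1 (the tenant proposes): the landlord can get 71.29632 next round, worth 0.54 × 71.29632 = 38.5000128 now; the tenant offers that and keeps 81.4999872.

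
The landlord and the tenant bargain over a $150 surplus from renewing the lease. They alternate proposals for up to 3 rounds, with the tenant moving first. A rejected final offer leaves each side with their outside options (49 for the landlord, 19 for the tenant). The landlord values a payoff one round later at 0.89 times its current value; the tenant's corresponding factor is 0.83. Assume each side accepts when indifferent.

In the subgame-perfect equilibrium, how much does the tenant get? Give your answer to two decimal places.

91.11

Round 3 (the tenant proposes): the landlord gets 49 if talks fail, so the tenant offers 49 and keeps 101.
Round 2 (the landlord proposes): the tenant can get 101 next round, worth 0.83 × 101 = 83.83 now, so the landlord offers 83.83, keeping 66.17.
Round 1 (the tenant proposes): the landlord can get 66.17 next round, worth 0.89 × 66.17 = 58.8913 now; the tenant offers that and keeps 91.1087.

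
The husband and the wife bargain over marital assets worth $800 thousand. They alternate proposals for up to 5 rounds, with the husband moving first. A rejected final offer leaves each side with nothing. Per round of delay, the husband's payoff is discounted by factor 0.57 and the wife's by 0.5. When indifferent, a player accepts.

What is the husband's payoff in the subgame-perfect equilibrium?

578.98

Round 5 (the husband proposes): the wife will accept anything ≥ 0, so the husband offers 0 and keeps 800.
Round 4 (the wife proposes): the husband can get 800 next round, worth 0.57 × 800 = 456 now. The wife offers 456 and keeps 800 − 456 = 344.
Round 3 (the husband proposes): the wife can get 344 next round, worth 0.5 × 344 = 172 now; the husband offers that and keeps 628.
Round 2 (the wife proposes): the husband can get 628 next round, worth 0.57 × 628 = 357.96 now. The wife offers 357.96 and keeps 800 − 357.96 = 442.04.
Round 1 (the husband proposes): the wife can get 442.04 next round, worth 0.5 × 442.04 = 221.02 now, so the husband offers 221.02, keeping 578.98.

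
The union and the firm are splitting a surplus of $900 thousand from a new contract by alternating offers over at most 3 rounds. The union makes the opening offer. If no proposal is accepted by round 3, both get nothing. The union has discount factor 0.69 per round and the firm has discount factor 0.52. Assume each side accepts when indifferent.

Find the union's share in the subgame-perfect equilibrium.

754.92

Work backward from the last round.
Round 3 (the union proposes): rejection yields 0 for the firm; the union offers 0 and keeps 900.
Round 2 (the firm proposes): the union can get 900 next round, worth 0.69 × 900 = 621 now, so the firm offers 621, keeping 279.
Round 1 (the union proposes): the firm can get 279 next round, worth 0.52 × 279 = 145.08 now. The union offers 145.08 and keeps 900 − 145.08 = 754.92.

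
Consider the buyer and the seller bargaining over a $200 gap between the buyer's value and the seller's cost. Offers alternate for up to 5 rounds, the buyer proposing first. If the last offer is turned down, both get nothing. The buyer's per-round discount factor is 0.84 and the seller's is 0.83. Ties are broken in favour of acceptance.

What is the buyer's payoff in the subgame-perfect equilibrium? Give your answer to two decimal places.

By backward induction:
Round 5 (the buyer proposes): the seller will accept anything ≥ 0, so the buyer offers 0 and keeps 200.
Round 4 (the seller proposes): the buyer can get 200 next round, worth 0.84 × 200 = 168 now. The seller offers 168 and keeps 200 − 168 = 32.
Round 3 (the buyer proposes): the seller can get 32 next round, worth 0.83 × 32 = 26.56 now; the buyer offers that and keeps 173.44.
Round 2 (the seller proposes): the buyer can get 173.44 next round, worth 0.84 × 173.44 = 145.6896 now, so the seller offers 145.6896, keeping 54.3104.
Round 1 (the buyer proposes): the seller can get 54.3104 next round, worth 0.83 × 54.3104 = 45.077632 now, so the buyer offers 45.077632, keeping 154.922368.

154.92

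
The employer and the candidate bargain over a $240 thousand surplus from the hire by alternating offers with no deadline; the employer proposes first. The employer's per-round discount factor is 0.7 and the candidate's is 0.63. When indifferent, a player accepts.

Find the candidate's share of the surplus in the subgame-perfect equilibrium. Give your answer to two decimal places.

81.14

Let x be the employer's share when the employer proposes and y be the candidate's share when the candidate proposes.
The candidate accepts iff offered ≥ 0.63·y, so x = 240 − 0.63y. Symmetrically y = 240 − 0.7x.
Substituting: x = 240 − 0.63(240 − 0.7x), giving x(1 − 0.7·0.63) = 240(1 − 0.63).
So x = 240 × 0.37 / 0.559 ≈ 158.8551, and the candidate receives 240 − x ≈ 81.1449.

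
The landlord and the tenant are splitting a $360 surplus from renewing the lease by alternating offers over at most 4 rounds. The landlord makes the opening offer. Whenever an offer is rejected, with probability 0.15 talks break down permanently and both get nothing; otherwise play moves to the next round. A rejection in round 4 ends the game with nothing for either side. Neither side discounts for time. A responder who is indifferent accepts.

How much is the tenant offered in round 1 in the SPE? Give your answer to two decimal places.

266.99

By backward induction:
Round 4 (the tenant proposes): the landlord will accept anything ≥ 0, so the tenant offers 0 and keeps 360.
Round 3 (the landlord proposes): rejecting gives the tenant an expected 0.85 × 360 = 306, so the landlord offers 306, keeping 54.
Round 2 (the tenant proposes): rejecting gives the landlord an expected 0.85 × 54 = 45.9. The tenant offers 45.9 and keeps 360 − 45.9 = 314.1.
Round 1 (the landlord proposes): rejecting gives the tenant an expected 0.85 × 314.1 = 266.985; the landlord offers that and keeps 93.015.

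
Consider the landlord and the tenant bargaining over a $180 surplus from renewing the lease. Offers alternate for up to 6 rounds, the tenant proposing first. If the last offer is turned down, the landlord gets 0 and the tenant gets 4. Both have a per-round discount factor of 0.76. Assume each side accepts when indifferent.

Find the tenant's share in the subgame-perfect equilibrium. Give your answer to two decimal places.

Solve by backward induction from round 6.
Round 6 (the landlord proposes): the tenant gets 4 if talks fail, so the landlord offers 4 and keeps 176.
Round 5 (the tenant proposes): the landlord can get 176 next round, worth 0.76 × 176 = 133.76 now, so the tenant offers 133.76, keeping 46.24.
Round 4 (the landlord proposes): the tenant can get 46.24 next round, worth 0.76 × 46.24 = 35.1424 now. The landlord offers 35.1424 and keeps 180 − 35.1424 = 144.8576.
Round 3 (the tenant proposes): the landlord can get 144.8576 next round, worth 0.76 × 144.8576 = 110.091776 now; the tenant offers that and keeps 69.908224.
Round 2 (the landlord proposes): the tenant can get 69.908224 next round, worth 0.76 × 69.908224 = 53.13025024 now; the landlord offers that and keeps 126.86974976.
Round 1 (the tenant proposes): the landlord can get 126.86974976 next round, worth 0.76 × 126.86974976 = 96.4210098176 now; the tenant offers that and keeps 83.5789901824.

83.58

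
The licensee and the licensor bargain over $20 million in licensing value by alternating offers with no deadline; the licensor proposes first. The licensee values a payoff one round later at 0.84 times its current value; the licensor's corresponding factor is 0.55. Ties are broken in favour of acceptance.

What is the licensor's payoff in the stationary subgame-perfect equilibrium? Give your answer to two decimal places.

5.95

In a stationary SPE each proposer offers the other exactly their discounted continuation value.
If the licensor keeps x when proposing and the licensee keeps y when proposing, then x = 20 − 0.84y and y = 20 − 0.55x.
Solving: x = 20(1 − 0.84) / (1 − 0.55·0.84) = 3.2 / 0.538 ≈ 5.9480.
The licensee gets 20 − 5.9480 ≈ 14.0520.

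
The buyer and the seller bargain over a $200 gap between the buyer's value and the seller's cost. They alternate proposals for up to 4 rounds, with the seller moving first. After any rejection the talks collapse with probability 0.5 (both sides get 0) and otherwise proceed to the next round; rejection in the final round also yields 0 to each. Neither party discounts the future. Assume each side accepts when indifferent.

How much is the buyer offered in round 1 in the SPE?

75

Round 4 (the buyer proposes): the seller will accept anything ≥ 0, so the buyer offers 0 and keeps 200.
Round 3 (the seller proposes): rejecting gives the buyer an expected 0.5 × 200 = 100, so the seller offers 100, keeping 100.
Round 2 (the buyer proposes): rejecting gives the seller an expected 0.5 × 100 = 50. The buyer offers 50 and keeps 200 − 50 = 150.
Round 1 (the seller proposes): rejecting gives the buyer an expected 0.5 × 150 = 75, so the seller offers 75, keeping 125.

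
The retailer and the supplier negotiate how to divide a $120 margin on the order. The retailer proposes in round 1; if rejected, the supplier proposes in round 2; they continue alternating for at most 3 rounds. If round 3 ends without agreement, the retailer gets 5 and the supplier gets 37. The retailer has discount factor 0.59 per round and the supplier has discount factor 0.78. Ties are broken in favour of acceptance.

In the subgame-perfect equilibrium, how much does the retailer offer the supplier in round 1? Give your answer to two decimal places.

55.40

Round 3 (the retailer proposes): the supplier gets 37 if talks fail, so the retailer offers 37 and keeps 83.
Round 2 (the supplier proposes): the retailer can get 83 next round, worth 0.59 × 83 = 48.97 now; the supplier offers that and keeps 71.03.
Round 1 (the retailer proposes): the supplier can get 71.03 next round, worth 0.78 × 71.03 = 55.4034 now, so the retailer offers 55.4034, keeping 64.5966.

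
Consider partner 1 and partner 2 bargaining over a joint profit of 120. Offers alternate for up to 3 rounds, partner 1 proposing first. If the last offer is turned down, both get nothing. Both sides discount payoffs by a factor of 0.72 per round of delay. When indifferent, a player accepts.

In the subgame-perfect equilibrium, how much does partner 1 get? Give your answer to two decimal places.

Round 3 (partner 1 proposes): rejection yields 0 for partner 2; partner 1 offers 0 and keeps 120.
Round 2 (partner 2 proposes): partner 1 can get 120 next round, worth 0.72 × 120 = 86.4 now; partner 2 offers that and keeps 33.6.
Round 1 (partner 1 proposes): partner 2 can get 33.6 next round, worth 0.72 × 33.6 = 24.192 now, so partner 1 offers 24.192, keeping 95.808.

95.81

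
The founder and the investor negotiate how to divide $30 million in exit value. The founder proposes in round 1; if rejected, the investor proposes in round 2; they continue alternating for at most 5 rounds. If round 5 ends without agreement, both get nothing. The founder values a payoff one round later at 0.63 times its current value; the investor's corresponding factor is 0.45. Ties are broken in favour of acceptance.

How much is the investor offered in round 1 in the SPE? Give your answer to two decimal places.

Work backward from the last round.
Round 5 (the founder proposes): rejection yields 0 for the investor; the founder offers 0 and keeps 30.
Round 4 (the investor proposes): the founder can get 30 next round, worth 0.63 × 30 = 18.9 now. The investor offers 18.9 and keeps 30 − 18.9 = 11.1.
Round 3 (the founder proposes): the investor can get 11.1 next round, worth 0.45 × 11.1 = 4.995 now; the founder offers that and keeps 25.005.
Round 2 (the investor proposes): the founder can get 25.005 next round, worth 0.63 × 25.005 = 15.75315 now; the investor offers that and keeps 14.24685.
Round 1 (the founder proposes): the investor can get 14.24685 next round, worth 0.45 × 14.24685 = 6.4110825 now; the founder offers that and keeps 23.5889175.

6.41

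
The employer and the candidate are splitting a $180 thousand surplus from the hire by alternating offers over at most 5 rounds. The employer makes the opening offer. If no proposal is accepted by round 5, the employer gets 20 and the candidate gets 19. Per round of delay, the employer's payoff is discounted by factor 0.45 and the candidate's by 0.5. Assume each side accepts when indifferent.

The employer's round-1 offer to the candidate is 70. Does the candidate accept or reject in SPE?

Work out the candidate's continuation value if the offer is rejected.
Round 5 (the employer proposes): the candidate gets 19 if talks fail, so the employer offers 19 and keeps 161.
Round 4 (the candidate proposes): the employer can get 161 next round, worth 0.45 × 161 = 72.45 now; the candidate offers that and keeps 107.55.
Round 3 (the employer proposes): the candidate can get 107.55 next round, worth 0.5 × 107.55 = 53.775 now. The employer offers 53.775 and keeps 180 − 53.775 = 126.225.
Round 2 (the candidate proposes): the employer can get 126.225 next round, worth 0.45 × 126.225 = 56.80125 now; the candidate offers that and keeps 123.19875.
So by rejecting in round 1, the candidate gets 123.19875 next round, worth 0.5 × 123.19875 = 61.599375 now.
Offer 70 ≥ 61.599375, so the candidate accepts.

Accept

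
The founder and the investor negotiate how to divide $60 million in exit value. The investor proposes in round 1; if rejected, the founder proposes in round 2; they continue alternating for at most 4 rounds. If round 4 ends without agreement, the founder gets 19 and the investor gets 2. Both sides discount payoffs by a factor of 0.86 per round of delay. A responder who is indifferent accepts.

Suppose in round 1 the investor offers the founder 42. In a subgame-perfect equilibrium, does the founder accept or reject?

Reject

Round 4 (the founder proposes): the investor gets 2 if talks fail, so the founder offers 2 and keeps 58.
Round 3 (the investor proposes): the founder can get 58 next round, worth 0.86 × 58 = 49.88 now, so the investor offers 49.88, keeping 10.12.
Round 2 (the founder proposes): the investor can get 10.12 next round, worth 0.86 × 10.12 = 8.7032 now, so the founder offers 8.7032, keeping 51.2968.
So by rejecting in round 1, the founder gets 51.2968 next round, worth 0.86 × 51.2968 = 44.115248 now.
Offer 42 < 44.115248, so the founder rejects.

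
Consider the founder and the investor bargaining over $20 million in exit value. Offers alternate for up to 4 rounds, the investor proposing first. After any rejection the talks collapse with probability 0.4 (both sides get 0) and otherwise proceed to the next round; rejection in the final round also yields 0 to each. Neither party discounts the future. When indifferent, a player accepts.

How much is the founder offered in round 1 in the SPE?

9.12

Round 4 (the founder proposes): rejection yields 0 for the investor; the founder offers 0 and keeps 20.
Round 3 (the investor proposes): rejecting gives the founder an expected 0.6 × 20 = 12, so the investor offers 12, keeping 8.
Round 2 (the founder proposes): rejecting gives the investor an expected 0.6 × 8 = 4.8. The founder offers 4.8 and keeps 20 − 4.8 = 15.2.
Round 1 (the investor proposes): rejecting gives the founder an expected 0.6 × 15.2 = 9.12; the investor offers that and keeps 10.88.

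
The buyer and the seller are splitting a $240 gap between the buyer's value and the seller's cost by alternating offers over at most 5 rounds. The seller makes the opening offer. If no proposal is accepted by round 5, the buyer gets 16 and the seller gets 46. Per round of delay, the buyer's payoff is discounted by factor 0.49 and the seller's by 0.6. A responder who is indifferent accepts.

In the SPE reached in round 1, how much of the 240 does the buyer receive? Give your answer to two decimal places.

Round 5 (the seller proposes): the buyer gets 16 if talks fail, so the seller offers 16 and keeps 224.
Round 4 (the buyer proposes): the seller can get 224 next round, worth 0.6 × 224 = 134.4 now; the buyer offers that and keeps 105.6.
Round 3 (the seller proposes): the buyer can get 105.6 next round, worth 0.49 × 105.6 = 51.744 now; the seller offers that and keeps 188.256.
Round 2 (the buyer proposes): the seller can get 188.256 next round, worth 0.6 × 188.256 = 112.9536 now. The buyer offers 112.9536 and keeps 240 − 112.9536 = 127.0464.
Round 1 (the seller proposes): the buyer can get 127.0464 next round, worth 0.49 × 127.0464 = 62.252736 now, so the seller offers 62.252736, keeping 177.747264.

62.25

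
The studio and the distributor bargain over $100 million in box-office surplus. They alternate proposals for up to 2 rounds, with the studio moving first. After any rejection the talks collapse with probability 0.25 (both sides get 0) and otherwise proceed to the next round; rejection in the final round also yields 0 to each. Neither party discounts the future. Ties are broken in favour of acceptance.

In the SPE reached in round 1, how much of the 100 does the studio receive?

25

By backward induction:
Round 2 (the distributor proposes): the studio will accept anything ≥ 0, so the distributor offers 0 and keeps 100.
Round 1 (the studio proposes): rejecting gives the distributor an expected 0.75 × 100 = 75, so the studio offers 75, keeping 25.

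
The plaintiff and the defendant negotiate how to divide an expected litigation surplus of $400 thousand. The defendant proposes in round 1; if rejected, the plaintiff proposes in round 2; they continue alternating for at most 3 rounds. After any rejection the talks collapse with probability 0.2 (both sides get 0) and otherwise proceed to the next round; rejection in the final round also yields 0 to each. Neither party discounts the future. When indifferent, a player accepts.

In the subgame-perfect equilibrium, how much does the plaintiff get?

64

Round 3 (the defendant proposes): rejection yields 0 for the plaintiff; the defendant offers 0 and keeps 400.
Round 2 (the plaintiff proposes): rejecting gives the defendant an expected 0.8 × 400 = 320; the plaintiff offers that and keeps 80.
Round 1 (the defendant proposes): rejecting gives the plaintiff an expected 0.8 × 80 = 64; the defendant offers that and keeps 336.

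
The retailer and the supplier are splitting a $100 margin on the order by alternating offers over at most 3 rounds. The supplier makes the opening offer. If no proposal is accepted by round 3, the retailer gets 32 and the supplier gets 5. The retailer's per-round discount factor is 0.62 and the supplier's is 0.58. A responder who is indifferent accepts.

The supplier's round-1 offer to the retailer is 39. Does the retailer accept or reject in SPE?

Round 3 (the supplier proposes): the retailer gets 32 if talks fail, so the supplier offers 32 and keeps 68.
Round 2 (the retailer proposes): the supplier can get 68 next round, worth 0.58 × 68 = 39.44 now. The retailer offers 39.44 and keeps 100 − 39.44 = 60.56.
So by rejecting in round 1, the retailer gets 60.56 next round, worth 0.62 × 60.56 = 37.5472 now.
Offer 39 ≥ 37.5472, so the retailer accepts.

Accept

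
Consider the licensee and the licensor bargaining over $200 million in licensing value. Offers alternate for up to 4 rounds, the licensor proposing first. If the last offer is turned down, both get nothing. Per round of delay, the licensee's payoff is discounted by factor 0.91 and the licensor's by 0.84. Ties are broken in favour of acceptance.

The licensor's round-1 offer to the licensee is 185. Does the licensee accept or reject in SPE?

Round 4 (the licensee proposes): rejection yields 0 for the licensor; the licensee offers 0 and keeps 200.
Round 3 (the licensor proposes): the licensee can get 200 next round, worth 0.91 × 200 = 182 now, so the licensor offers 182, keeping 18.
Round 2 (the licensee proposes): the licensor can get 18 next round, worth 0.84 × 18 = 15.12 now, so the licensee offers 15.12, keeping 184.88.
So by rejecting in round 1, the licensee gets 184.88 next round, worth 0.91 × 184.88 = 168.2408 now.
Offer 185 ≥ 168.2408, so the licensee accepts.

Accept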